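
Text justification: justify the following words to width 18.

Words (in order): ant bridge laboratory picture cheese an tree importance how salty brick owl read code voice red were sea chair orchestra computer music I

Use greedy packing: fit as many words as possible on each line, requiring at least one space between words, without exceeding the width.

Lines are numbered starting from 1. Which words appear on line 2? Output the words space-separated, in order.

Answer: laboratory picture

Derivation:
Line 1: ['ant', 'bridge'] (min_width=10, slack=8)
Line 2: ['laboratory', 'picture'] (min_width=18, slack=0)
Line 3: ['cheese', 'an', 'tree'] (min_width=14, slack=4)
Line 4: ['importance', 'how'] (min_width=14, slack=4)
Line 5: ['salty', 'brick', 'owl'] (min_width=15, slack=3)
Line 6: ['read', 'code', 'voice'] (min_width=15, slack=3)
Line 7: ['red', 'were', 'sea', 'chair'] (min_width=18, slack=0)
Line 8: ['orchestra', 'computer'] (min_width=18, slack=0)
Line 9: ['music', 'I'] (min_width=7, slack=11)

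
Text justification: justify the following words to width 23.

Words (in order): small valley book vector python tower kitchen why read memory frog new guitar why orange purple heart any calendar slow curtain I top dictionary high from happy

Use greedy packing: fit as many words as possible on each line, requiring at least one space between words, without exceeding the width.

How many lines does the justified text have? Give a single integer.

Line 1: ['small', 'valley', 'book'] (min_width=17, slack=6)
Line 2: ['vector', 'python', 'tower'] (min_width=19, slack=4)
Line 3: ['kitchen', 'why', 'read', 'memory'] (min_width=23, slack=0)
Line 4: ['frog', 'new', 'guitar', 'why'] (min_width=19, slack=4)
Line 5: ['orange', 'purple', 'heart', 'any'] (min_width=23, slack=0)
Line 6: ['calendar', 'slow', 'curtain', 'I'] (min_width=23, slack=0)
Line 7: ['top', 'dictionary', 'high'] (min_width=19, slack=4)
Line 8: ['from', 'happy'] (min_width=10, slack=13)
Total lines: 8

Answer: 8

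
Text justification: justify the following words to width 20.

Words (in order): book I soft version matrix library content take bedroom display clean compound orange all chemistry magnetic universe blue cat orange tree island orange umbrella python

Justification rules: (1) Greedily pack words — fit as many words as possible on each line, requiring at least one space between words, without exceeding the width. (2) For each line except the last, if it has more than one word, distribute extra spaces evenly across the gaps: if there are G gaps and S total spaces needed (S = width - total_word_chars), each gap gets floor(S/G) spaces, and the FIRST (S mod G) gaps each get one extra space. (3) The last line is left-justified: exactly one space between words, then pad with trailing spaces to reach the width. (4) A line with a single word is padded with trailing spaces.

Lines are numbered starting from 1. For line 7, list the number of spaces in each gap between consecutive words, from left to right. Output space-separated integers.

Line 1: ['book', 'I', 'soft', 'version'] (min_width=19, slack=1)
Line 2: ['matrix', 'library'] (min_width=14, slack=6)
Line 3: ['content', 'take', 'bedroom'] (min_width=20, slack=0)
Line 4: ['display', 'clean'] (min_width=13, slack=7)
Line 5: ['compound', 'orange', 'all'] (min_width=19, slack=1)
Line 6: ['chemistry', 'magnetic'] (min_width=18, slack=2)
Line 7: ['universe', 'blue', 'cat'] (min_width=17, slack=3)
Line 8: ['orange', 'tree', 'island'] (min_width=18, slack=2)
Line 9: ['orange', 'umbrella'] (min_width=15, slack=5)
Line 10: ['python'] (min_width=6, slack=14)

Answer: 3 2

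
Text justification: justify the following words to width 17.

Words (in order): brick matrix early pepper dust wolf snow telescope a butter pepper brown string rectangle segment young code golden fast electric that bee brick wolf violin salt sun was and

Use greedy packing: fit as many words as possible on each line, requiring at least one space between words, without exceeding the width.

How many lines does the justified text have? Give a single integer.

Line 1: ['brick', 'matrix'] (min_width=12, slack=5)
Line 2: ['early', 'pepper', 'dust'] (min_width=17, slack=0)
Line 3: ['wolf', 'snow'] (min_width=9, slack=8)
Line 4: ['telescope', 'a'] (min_width=11, slack=6)
Line 5: ['butter', 'pepper'] (min_width=13, slack=4)
Line 6: ['brown', 'string'] (min_width=12, slack=5)
Line 7: ['rectangle', 'segment'] (min_width=17, slack=0)
Line 8: ['young', 'code', 'golden'] (min_width=17, slack=0)
Line 9: ['fast', 'electric'] (min_width=13, slack=4)
Line 10: ['that', 'bee', 'brick'] (min_width=14, slack=3)
Line 11: ['wolf', 'violin', 'salt'] (min_width=16, slack=1)
Line 12: ['sun', 'was', 'and'] (min_width=11, slack=6)
Total lines: 12

Answer: 12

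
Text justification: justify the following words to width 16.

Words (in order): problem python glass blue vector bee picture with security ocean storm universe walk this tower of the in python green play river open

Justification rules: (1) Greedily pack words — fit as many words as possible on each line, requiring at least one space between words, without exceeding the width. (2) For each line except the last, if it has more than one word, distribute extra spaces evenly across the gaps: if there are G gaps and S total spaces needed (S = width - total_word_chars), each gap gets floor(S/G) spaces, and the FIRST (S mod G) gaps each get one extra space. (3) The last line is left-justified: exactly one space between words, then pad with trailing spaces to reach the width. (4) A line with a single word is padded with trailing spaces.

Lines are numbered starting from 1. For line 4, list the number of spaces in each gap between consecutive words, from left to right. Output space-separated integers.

Answer: 5

Derivation:
Line 1: ['problem', 'python'] (min_width=14, slack=2)
Line 2: ['glass', 'blue'] (min_width=10, slack=6)
Line 3: ['vector', 'bee'] (min_width=10, slack=6)
Line 4: ['picture', 'with'] (min_width=12, slack=4)
Line 5: ['security', 'ocean'] (min_width=14, slack=2)
Line 6: ['storm', 'universe'] (min_width=14, slack=2)
Line 7: ['walk', 'this', 'tower'] (min_width=15, slack=1)
Line 8: ['of', 'the', 'in', 'python'] (min_width=16, slack=0)
Line 9: ['green', 'play', 'river'] (min_width=16, slack=0)
Line 10: ['open'] (min_width=4, slack=12)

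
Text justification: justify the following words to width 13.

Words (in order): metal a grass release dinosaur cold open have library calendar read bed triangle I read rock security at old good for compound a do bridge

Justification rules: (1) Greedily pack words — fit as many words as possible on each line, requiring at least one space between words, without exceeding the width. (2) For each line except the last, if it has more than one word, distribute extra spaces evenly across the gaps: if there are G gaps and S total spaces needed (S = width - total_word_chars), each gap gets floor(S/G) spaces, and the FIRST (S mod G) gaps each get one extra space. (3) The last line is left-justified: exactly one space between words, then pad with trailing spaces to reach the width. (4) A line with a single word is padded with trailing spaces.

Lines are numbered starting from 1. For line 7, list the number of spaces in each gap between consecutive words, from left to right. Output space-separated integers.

Answer: 2

Derivation:
Line 1: ['metal', 'a', 'grass'] (min_width=13, slack=0)
Line 2: ['release'] (min_width=7, slack=6)
Line 3: ['dinosaur', 'cold'] (min_width=13, slack=0)
Line 4: ['open', 'have'] (min_width=9, slack=4)
Line 5: ['library'] (min_width=7, slack=6)
Line 6: ['calendar', 'read'] (min_width=13, slack=0)
Line 7: ['bed', 'triangle'] (min_width=12, slack=1)
Line 8: ['I', 'read', 'rock'] (min_width=11, slack=2)
Line 9: ['security', 'at'] (min_width=11, slack=2)
Line 10: ['old', 'good', 'for'] (min_width=12, slack=1)
Line 11: ['compound', 'a', 'do'] (min_width=13, slack=0)
Line 12: ['bridge'] (min_width=6, slack=7)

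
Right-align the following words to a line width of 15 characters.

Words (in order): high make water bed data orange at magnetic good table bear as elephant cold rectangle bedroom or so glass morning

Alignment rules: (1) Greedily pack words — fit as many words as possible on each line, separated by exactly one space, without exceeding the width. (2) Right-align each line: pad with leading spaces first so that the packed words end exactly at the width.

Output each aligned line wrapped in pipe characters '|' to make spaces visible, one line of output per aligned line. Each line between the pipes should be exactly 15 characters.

Line 1: ['high', 'make', 'water'] (min_width=15, slack=0)
Line 2: ['bed', 'data', 'orange'] (min_width=15, slack=0)
Line 3: ['at', 'magnetic'] (min_width=11, slack=4)
Line 4: ['good', 'table', 'bear'] (min_width=15, slack=0)
Line 5: ['as', 'elephant'] (min_width=11, slack=4)
Line 6: ['cold', 'rectangle'] (min_width=14, slack=1)
Line 7: ['bedroom', 'or', 'so'] (min_width=13, slack=2)
Line 8: ['glass', 'morning'] (min_width=13, slack=2)

Answer: |high make water|
|bed data orange|
|    at magnetic|
|good table bear|
|    as elephant|
| cold rectangle|
|  bedroom or so|
|  glass morning|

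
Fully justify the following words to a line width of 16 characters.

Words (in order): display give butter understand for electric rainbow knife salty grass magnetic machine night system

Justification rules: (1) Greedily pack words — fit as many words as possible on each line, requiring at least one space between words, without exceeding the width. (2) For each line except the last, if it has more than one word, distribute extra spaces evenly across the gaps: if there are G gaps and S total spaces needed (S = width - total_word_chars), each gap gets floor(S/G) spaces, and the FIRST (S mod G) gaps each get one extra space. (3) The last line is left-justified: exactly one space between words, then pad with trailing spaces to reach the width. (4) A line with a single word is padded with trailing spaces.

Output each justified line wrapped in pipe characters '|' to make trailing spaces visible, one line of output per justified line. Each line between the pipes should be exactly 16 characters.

Answer: |display     give|
|butter          |
|understand   for|
|electric rainbow|
|knife      salty|
|grass   magnetic|
|machine    night|
|system          |

Derivation:
Line 1: ['display', 'give'] (min_width=12, slack=4)
Line 2: ['butter'] (min_width=6, slack=10)
Line 3: ['understand', 'for'] (min_width=14, slack=2)
Line 4: ['electric', 'rainbow'] (min_width=16, slack=0)
Line 5: ['knife', 'salty'] (min_width=11, slack=5)
Line 6: ['grass', 'magnetic'] (min_width=14, slack=2)
Line 7: ['machine', 'night'] (min_width=13, slack=3)
Line 8: ['system'] (min_width=6, slack=10)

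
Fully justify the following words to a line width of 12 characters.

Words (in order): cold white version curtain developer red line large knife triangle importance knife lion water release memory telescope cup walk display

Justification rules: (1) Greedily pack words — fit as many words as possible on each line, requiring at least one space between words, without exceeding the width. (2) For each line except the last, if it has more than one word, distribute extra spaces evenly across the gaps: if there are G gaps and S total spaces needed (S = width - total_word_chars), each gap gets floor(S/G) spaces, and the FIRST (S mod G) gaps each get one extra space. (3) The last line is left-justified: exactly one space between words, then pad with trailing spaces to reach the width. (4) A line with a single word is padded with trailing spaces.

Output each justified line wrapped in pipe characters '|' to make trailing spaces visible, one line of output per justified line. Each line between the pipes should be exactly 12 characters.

Line 1: ['cold', 'white'] (min_width=10, slack=2)
Line 2: ['version'] (min_width=7, slack=5)
Line 3: ['curtain'] (min_width=7, slack=5)
Line 4: ['developer'] (min_width=9, slack=3)
Line 5: ['red', 'line'] (min_width=8, slack=4)
Line 6: ['large', 'knife'] (min_width=11, slack=1)
Line 7: ['triangle'] (min_width=8, slack=4)
Line 8: ['importance'] (min_width=10, slack=2)
Line 9: ['knife', 'lion'] (min_width=10, slack=2)
Line 10: ['water'] (min_width=5, slack=7)
Line 11: ['release'] (min_width=7, slack=5)
Line 12: ['memory'] (min_width=6, slack=6)
Line 13: ['telescope'] (min_width=9, slack=3)
Line 14: ['cup', 'walk'] (min_width=8, slack=4)
Line 15: ['display'] (min_width=7, slack=5)

Answer: |cold   white|
|version     |
|curtain     |
|developer   |
|red     line|
|large  knife|
|triangle    |
|importance  |
|knife   lion|
|water       |
|release     |
|memory      |
|telescope   |
|cup     walk|
|display     |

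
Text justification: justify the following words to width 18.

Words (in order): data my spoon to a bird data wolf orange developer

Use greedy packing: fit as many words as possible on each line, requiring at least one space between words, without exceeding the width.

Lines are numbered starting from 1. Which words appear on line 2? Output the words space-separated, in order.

Answer: bird data wolf

Derivation:
Line 1: ['data', 'my', 'spoon', 'to', 'a'] (min_width=18, slack=0)
Line 2: ['bird', 'data', 'wolf'] (min_width=14, slack=4)
Line 3: ['orange', 'developer'] (min_width=16, slack=2)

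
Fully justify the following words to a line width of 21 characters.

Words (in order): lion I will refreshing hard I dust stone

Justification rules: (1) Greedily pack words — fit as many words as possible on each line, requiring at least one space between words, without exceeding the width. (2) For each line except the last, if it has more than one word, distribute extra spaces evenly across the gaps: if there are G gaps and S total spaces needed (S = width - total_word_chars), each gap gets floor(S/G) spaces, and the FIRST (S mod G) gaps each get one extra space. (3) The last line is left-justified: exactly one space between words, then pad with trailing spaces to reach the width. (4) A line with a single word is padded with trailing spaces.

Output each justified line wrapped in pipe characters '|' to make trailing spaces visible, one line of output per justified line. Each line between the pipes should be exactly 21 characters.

Line 1: ['lion', 'I', 'will'] (min_width=11, slack=10)
Line 2: ['refreshing', 'hard', 'I'] (min_width=17, slack=4)
Line 3: ['dust', 'stone'] (min_width=10, slack=11)

Answer: |lion      I      will|
|refreshing   hard   I|
|dust stone           |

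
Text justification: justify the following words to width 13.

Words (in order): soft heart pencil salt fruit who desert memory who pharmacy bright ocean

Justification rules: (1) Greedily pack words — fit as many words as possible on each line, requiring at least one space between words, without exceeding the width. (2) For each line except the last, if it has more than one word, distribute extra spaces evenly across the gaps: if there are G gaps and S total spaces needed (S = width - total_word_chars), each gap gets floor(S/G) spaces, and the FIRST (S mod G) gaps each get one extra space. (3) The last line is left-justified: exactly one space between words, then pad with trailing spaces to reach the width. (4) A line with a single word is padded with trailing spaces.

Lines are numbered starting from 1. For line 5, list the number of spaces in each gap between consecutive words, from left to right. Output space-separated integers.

Line 1: ['soft', 'heart'] (min_width=10, slack=3)
Line 2: ['pencil', 'salt'] (min_width=11, slack=2)
Line 3: ['fruit', 'who'] (min_width=9, slack=4)
Line 4: ['desert', 'memory'] (min_width=13, slack=0)
Line 5: ['who', 'pharmacy'] (min_width=12, slack=1)
Line 6: ['bright', 'ocean'] (min_width=12, slack=1)

Answer: 2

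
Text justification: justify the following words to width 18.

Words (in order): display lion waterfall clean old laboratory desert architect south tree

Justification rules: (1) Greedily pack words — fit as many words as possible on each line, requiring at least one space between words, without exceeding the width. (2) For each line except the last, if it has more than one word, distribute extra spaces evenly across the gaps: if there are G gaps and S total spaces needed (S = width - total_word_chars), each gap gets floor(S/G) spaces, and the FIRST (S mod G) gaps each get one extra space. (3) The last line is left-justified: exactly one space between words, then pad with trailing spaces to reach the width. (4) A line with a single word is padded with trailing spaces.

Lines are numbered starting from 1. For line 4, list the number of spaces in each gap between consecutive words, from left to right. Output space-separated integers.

Line 1: ['display', 'lion'] (min_width=12, slack=6)
Line 2: ['waterfall', 'clean'] (min_width=15, slack=3)
Line 3: ['old', 'laboratory'] (min_width=14, slack=4)
Line 4: ['desert', 'architect'] (min_width=16, slack=2)
Line 5: ['south', 'tree'] (min_width=10, slack=8)

Answer: 3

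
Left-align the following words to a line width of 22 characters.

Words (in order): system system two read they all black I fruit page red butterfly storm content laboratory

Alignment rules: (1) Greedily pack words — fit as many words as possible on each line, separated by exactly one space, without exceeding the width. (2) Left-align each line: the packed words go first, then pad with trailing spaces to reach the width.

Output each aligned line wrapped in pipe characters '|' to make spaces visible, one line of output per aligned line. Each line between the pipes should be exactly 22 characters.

Line 1: ['system', 'system', 'two', 'read'] (min_width=22, slack=0)
Line 2: ['they', 'all', 'black', 'I', 'fruit'] (min_width=22, slack=0)
Line 3: ['page', 'red', 'butterfly'] (min_width=18, slack=4)
Line 4: ['storm', 'content'] (min_width=13, slack=9)
Line 5: ['laboratory'] (min_width=10, slack=12)

Answer: |system system two read|
|they all black I fruit|
|page red butterfly    |
|storm content         |
|laboratory            |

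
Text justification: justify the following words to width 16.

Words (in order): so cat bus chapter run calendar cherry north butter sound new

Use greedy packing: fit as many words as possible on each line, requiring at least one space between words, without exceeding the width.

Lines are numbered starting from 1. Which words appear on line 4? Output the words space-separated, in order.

Line 1: ['so', 'cat', 'bus'] (min_width=10, slack=6)
Line 2: ['chapter', 'run'] (min_width=11, slack=5)
Line 3: ['calendar', 'cherry'] (min_width=15, slack=1)
Line 4: ['north', 'butter'] (min_width=12, slack=4)
Line 5: ['sound', 'new'] (min_width=9, slack=7)

Answer: north butter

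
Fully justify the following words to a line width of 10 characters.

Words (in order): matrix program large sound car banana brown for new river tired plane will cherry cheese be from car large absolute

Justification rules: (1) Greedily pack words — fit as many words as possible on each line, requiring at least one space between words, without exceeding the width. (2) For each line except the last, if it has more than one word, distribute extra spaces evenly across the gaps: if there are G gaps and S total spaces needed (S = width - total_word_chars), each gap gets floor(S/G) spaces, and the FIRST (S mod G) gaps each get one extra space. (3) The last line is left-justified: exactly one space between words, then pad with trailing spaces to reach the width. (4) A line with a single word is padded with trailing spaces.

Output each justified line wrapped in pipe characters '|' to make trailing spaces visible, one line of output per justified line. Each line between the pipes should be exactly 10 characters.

Line 1: ['matrix'] (min_width=6, slack=4)
Line 2: ['program'] (min_width=7, slack=3)
Line 3: ['large'] (min_width=5, slack=5)
Line 4: ['sound', 'car'] (min_width=9, slack=1)
Line 5: ['banana'] (min_width=6, slack=4)
Line 6: ['brown', 'for'] (min_width=9, slack=1)
Line 7: ['new', 'river'] (min_width=9, slack=1)
Line 8: ['tired'] (min_width=5, slack=5)
Line 9: ['plane', 'will'] (min_width=10, slack=0)
Line 10: ['cherry'] (min_width=6, slack=4)
Line 11: ['cheese', 'be'] (min_width=9, slack=1)
Line 12: ['from', 'car'] (min_width=8, slack=2)
Line 13: ['large'] (min_width=5, slack=5)
Line 14: ['absolute'] (min_width=8, slack=2)

Answer: |matrix    |
|program   |
|large     |
|sound  car|
|banana    |
|brown  for|
|new  river|
|tired     |
|plane will|
|cherry    |
|cheese  be|
|from   car|
|large     |
|absolute  |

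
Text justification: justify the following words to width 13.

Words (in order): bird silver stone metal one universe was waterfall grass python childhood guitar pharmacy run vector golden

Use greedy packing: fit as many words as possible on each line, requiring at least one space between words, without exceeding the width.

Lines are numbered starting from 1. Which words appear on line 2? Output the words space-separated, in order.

Answer: stone metal

Derivation:
Line 1: ['bird', 'silver'] (min_width=11, slack=2)
Line 2: ['stone', 'metal'] (min_width=11, slack=2)
Line 3: ['one', 'universe'] (min_width=12, slack=1)
Line 4: ['was', 'waterfall'] (min_width=13, slack=0)
Line 5: ['grass', 'python'] (min_width=12, slack=1)
Line 6: ['childhood'] (min_width=9, slack=4)
Line 7: ['guitar'] (min_width=6, slack=7)
Line 8: ['pharmacy', 'run'] (min_width=12, slack=1)
Line 9: ['vector', 'golden'] (min_width=13, slack=0)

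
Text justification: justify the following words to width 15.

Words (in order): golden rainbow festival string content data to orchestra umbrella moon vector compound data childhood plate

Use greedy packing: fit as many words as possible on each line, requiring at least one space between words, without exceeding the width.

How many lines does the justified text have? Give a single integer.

Line 1: ['golden', 'rainbow'] (min_width=14, slack=1)
Line 2: ['festival', 'string'] (min_width=15, slack=0)
Line 3: ['content', 'data', 'to'] (min_width=15, slack=0)
Line 4: ['orchestra'] (min_width=9, slack=6)
Line 5: ['umbrella', 'moon'] (min_width=13, slack=2)
Line 6: ['vector', 'compound'] (min_width=15, slack=0)
Line 7: ['data', 'childhood'] (min_width=14, slack=1)
Line 8: ['plate'] (min_width=5, slack=10)
Total lines: 8

Answer: 8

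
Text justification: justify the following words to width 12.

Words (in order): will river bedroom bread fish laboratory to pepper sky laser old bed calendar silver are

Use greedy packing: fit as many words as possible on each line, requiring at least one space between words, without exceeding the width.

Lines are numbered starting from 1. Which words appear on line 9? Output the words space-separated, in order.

Line 1: ['will', 'river'] (min_width=10, slack=2)
Line 2: ['bedroom'] (min_width=7, slack=5)
Line 3: ['bread', 'fish'] (min_width=10, slack=2)
Line 4: ['laboratory'] (min_width=10, slack=2)
Line 5: ['to', 'pepper'] (min_width=9, slack=3)
Line 6: ['sky', 'laser'] (min_width=9, slack=3)
Line 7: ['old', 'bed'] (min_width=7, slack=5)
Line 8: ['calendar'] (min_width=8, slack=4)
Line 9: ['silver', 'are'] (min_width=10, slack=2)

Answer: silver are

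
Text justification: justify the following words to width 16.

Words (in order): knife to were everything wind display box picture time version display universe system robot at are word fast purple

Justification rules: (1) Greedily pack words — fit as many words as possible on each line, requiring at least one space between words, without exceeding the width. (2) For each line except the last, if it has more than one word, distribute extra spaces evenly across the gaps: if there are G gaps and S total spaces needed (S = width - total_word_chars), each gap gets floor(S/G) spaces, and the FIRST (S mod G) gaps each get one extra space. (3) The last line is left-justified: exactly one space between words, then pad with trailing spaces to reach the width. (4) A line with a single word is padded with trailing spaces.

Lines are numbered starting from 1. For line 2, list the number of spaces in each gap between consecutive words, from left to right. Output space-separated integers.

Line 1: ['knife', 'to', 'were'] (min_width=13, slack=3)
Line 2: ['everything', 'wind'] (min_width=15, slack=1)
Line 3: ['display', 'box'] (min_width=11, slack=5)
Line 4: ['picture', 'time'] (min_width=12, slack=4)
Line 5: ['version', 'display'] (min_width=15, slack=1)
Line 6: ['universe', 'system'] (min_width=15, slack=1)
Line 7: ['robot', 'at', 'are'] (min_width=12, slack=4)
Line 8: ['word', 'fast', 'purple'] (min_width=16, slack=0)

Answer: 2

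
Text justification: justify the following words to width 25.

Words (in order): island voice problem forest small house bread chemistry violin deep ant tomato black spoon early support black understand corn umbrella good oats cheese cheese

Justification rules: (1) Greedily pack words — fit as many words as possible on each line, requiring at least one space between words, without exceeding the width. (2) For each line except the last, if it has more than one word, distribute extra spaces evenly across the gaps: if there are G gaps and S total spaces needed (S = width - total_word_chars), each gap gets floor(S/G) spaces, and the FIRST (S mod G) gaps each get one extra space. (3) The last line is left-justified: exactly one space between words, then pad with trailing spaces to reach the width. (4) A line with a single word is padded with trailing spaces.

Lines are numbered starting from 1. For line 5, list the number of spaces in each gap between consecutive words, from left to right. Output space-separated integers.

Answer: 2 1

Derivation:
Line 1: ['island', 'voice', 'problem'] (min_width=20, slack=5)
Line 2: ['forest', 'small', 'house', 'bread'] (min_width=24, slack=1)
Line 3: ['chemistry', 'violin', 'deep', 'ant'] (min_width=25, slack=0)
Line 4: ['tomato', 'black', 'spoon', 'early'] (min_width=24, slack=1)
Line 5: ['support', 'black', 'understand'] (min_width=24, slack=1)
Line 6: ['corn', 'umbrella', 'good', 'oats'] (min_width=23, slack=2)
Line 7: ['cheese', 'cheese'] (min_width=13, slack=12)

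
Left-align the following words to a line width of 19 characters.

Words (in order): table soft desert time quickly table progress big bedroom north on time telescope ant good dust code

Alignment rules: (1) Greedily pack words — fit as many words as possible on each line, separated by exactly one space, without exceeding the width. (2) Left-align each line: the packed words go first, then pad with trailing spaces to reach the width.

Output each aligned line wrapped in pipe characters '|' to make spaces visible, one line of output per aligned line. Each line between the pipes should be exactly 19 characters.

Answer: |table soft desert  |
|time quickly table |
|progress big       |
|bedroom north on   |
|time telescope ant |
|good dust code     |

Derivation:
Line 1: ['table', 'soft', 'desert'] (min_width=17, slack=2)
Line 2: ['time', 'quickly', 'table'] (min_width=18, slack=1)
Line 3: ['progress', 'big'] (min_width=12, slack=7)
Line 4: ['bedroom', 'north', 'on'] (min_width=16, slack=3)
Line 5: ['time', 'telescope', 'ant'] (min_width=18, slack=1)
Line 6: ['good', 'dust', 'code'] (min_width=14, slack=5)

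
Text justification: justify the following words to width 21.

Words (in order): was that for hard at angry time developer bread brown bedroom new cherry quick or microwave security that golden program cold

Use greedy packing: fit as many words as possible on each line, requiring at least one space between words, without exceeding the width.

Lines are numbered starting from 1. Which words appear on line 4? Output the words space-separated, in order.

Answer: new cherry quick or

Derivation:
Line 1: ['was', 'that', 'for', 'hard', 'at'] (min_width=20, slack=1)
Line 2: ['angry', 'time', 'developer'] (min_width=20, slack=1)
Line 3: ['bread', 'brown', 'bedroom'] (min_width=19, slack=2)
Line 4: ['new', 'cherry', 'quick', 'or'] (min_width=19, slack=2)
Line 5: ['microwave', 'security'] (min_width=18, slack=3)
Line 6: ['that', 'golden', 'program'] (min_width=19, slack=2)
Line 7: ['cold'] (min_width=4, slack=17)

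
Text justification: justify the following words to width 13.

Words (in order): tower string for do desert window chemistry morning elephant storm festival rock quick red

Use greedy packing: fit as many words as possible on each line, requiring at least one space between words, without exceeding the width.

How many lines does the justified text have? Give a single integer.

Answer: 9

Derivation:
Line 1: ['tower', 'string'] (min_width=12, slack=1)
Line 2: ['for', 'do', 'desert'] (min_width=13, slack=0)
Line 3: ['window'] (min_width=6, slack=7)
Line 4: ['chemistry'] (min_width=9, slack=4)
Line 5: ['morning'] (min_width=7, slack=6)
Line 6: ['elephant'] (min_width=8, slack=5)
Line 7: ['storm'] (min_width=5, slack=8)
Line 8: ['festival', 'rock'] (min_width=13, slack=0)
Line 9: ['quick', 'red'] (min_width=9, slack=4)
Total lines: 9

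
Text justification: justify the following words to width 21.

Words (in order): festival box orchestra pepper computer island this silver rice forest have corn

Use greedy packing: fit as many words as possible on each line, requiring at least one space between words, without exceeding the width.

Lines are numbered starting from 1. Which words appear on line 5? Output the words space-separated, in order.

Answer: have corn

Derivation:
Line 1: ['festival', 'box'] (min_width=12, slack=9)
Line 2: ['orchestra', 'pepper'] (min_width=16, slack=5)
Line 3: ['computer', 'island', 'this'] (min_width=20, slack=1)
Line 4: ['silver', 'rice', 'forest'] (min_width=18, slack=3)
Line 5: ['have', 'corn'] (min_width=9, slack=12)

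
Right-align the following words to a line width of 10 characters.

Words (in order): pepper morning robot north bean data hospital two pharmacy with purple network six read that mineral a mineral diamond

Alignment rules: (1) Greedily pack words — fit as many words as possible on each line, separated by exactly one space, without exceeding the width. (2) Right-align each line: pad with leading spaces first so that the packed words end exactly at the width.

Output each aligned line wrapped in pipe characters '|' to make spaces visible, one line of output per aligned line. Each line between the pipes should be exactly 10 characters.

Answer: |    pepper|
|   morning|
|     robot|
|north bean|
|      data|
|  hospital|
|       two|
|  pharmacy|
|      with|
|    purple|
|   network|
|  six read|
|      that|
| mineral a|
|   mineral|
|   diamond|

Derivation:
Line 1: ['pepper'] (min_width=6, slack=4)
Line 2: ['morning'] (min_width=7, slack=3)
Line 3: ['robot'] (min_width=5, slack=5)
Line 4: ['north', 'bean'] (min_width=10, slack=0)
Line 5: ['data'] (min_width=4, slack=6)
Line 6: ['hospital'] (min_width=8, slack=2)
Line 7: ['two'] (min_width=3, slack=7)
Line 8: ['pharmacy'] (min_width=8, slack=2)
Line 9: ['with'] (min_width=4, slack=6)
Line 10: ['purple'] (min_width=6, slack=4)
Line 11: ['network'] (min_width=7, slack=3)
Line 12: ['six', 'read'] (min_width=8, slack=2)
Line 13: ['that'] (min_width=4, slack=6)
Line 14: ['mineral', 'a'] (min_width=9, slack=1)
Line 15: ['mineral'] (min_width=7, slack=3)
Line 16: ['diamond'] (min_width=7, slack=3)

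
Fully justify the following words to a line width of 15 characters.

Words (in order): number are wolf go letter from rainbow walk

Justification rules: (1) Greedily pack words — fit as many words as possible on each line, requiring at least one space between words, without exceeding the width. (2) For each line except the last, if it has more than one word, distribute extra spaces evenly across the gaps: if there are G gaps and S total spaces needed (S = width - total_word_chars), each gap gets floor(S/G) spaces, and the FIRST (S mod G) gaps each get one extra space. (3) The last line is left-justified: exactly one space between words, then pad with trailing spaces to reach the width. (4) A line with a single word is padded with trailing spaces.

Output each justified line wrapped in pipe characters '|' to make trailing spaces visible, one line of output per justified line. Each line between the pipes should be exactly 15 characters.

Answer: |number are wolf|
|go  letter from|
|rainbow walk   |

Derivation:
Line 1: ['number', 'are', 'wolf'] (min_width=15, slack=0)
Line 2: ['go', 'letter', 'from'] (min_width=14, slack=1)
Line 3: ['rainbow', 'walk'] (min_width=12, slack=3)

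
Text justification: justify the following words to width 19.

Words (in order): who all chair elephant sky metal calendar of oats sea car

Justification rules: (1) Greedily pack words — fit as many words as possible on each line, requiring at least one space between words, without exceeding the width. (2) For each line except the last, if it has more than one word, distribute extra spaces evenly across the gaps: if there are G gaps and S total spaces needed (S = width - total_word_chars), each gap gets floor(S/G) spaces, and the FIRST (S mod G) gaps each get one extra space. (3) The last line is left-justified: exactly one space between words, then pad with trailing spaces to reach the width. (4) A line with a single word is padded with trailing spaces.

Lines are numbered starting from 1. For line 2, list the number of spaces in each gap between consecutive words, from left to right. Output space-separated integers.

Line 1: ['who', 'all', 'chair'] (min_width=13, slack=6)
Line 2: ['elephant', 'sky', 'metal'] (min_width=18, slack=1)
Line 3: ['calendar', 'of', 'oats'] (min_width=16, slack=3)
Line 4: ['sea', 'car'] (min_width=7, slack=12)

Answer: 2 1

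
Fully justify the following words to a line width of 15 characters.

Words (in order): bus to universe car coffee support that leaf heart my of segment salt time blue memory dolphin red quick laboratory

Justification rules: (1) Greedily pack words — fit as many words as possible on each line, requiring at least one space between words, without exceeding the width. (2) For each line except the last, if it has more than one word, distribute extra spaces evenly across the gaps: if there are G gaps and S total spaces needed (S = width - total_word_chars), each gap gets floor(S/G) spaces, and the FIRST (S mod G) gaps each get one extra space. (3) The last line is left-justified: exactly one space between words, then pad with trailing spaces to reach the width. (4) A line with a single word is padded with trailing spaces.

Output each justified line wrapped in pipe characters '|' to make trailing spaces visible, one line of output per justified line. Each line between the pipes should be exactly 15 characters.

Line 1: ['bus', 'to', 'universe'] (min_width=15, slack=0)
Line 2: ['car', 'coffee'] (min_width=10, slack=5)
Line 3: ['support', 'that'] (min_width=12, slack=3)
Line 4: ['leaf', 'heart', 'my'] (min_width=13, slack=2)
Line 5: ['of', 'segment', 'salt'] (min_width=15, slack=0)
Line 6: ['time', 'blue'] (min_width=9, slack=6)
Line 7: ['memory', 'dolphin'] (min_width=14, slack=1)
Line 8: ['red', 'quick'] (min_width=9, slack=6)
Line 9: ['laboratory'] (min_width=10, slack=5)

Answer: |bus to universe|
|car      coffee|
|support    that|
|leaf  heart  my|
|of segment salt|
|time       blue|
|memory  dolphin|
|red       quick|
|laboratory     |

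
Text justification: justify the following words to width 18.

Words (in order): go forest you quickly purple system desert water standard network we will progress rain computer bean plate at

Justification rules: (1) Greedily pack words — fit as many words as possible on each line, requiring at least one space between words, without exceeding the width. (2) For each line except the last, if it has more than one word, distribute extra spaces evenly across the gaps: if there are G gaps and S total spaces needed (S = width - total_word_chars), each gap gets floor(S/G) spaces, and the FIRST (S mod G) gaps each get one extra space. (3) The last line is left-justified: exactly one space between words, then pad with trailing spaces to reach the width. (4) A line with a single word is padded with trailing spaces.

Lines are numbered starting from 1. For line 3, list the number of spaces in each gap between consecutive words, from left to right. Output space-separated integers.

Answer: 6

Derivation:
Line 1: ['go', 'forest', 'you'] (min_width=13, slack=5)
Line 2: ['quickly', 'purple'] (min_width=14, slack=4)
Line 3: ['system', 'desert'] (min_width=13, slack=5)
Line 4: ['water', 'standard'] (min_width=14, slack=4)
Line 5: ['network', 'we', 'will'] (min_width=15, slack=3)
Line 6: ['progress', 'rain'] (min_width=13, slack=5)
Line 7: ['computer', 'bean'] (min_width=13, slack=5)
Line 8: ['plate', 'at'] (min_width=8, slack=10)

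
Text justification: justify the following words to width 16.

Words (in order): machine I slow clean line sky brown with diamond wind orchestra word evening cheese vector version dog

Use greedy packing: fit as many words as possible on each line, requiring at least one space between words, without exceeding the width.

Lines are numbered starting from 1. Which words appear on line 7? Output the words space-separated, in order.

Line 1: ['machine', 'I', 'slow'] (min_width=14, slack=2)
Line 2: ['clean', 'line', 'sky'] (min_width=14, slack=2)
Line 3: ['brown', 'with'] (min_width=10, slack=6)
Line 4: ['diamond', 'wind'] (min_width=12, slack=4)
Line 5: ['orchestra', 'word'] (min_width=14, slack=2)
Line 6: ['evening', 'cheese'] (min_width=14, slack=2)
Line 7: ['vector', 'version'] (min_width=14, slack=2)
Line 8: ['dog'] (min_width=3, slack=13)

Answer: vector version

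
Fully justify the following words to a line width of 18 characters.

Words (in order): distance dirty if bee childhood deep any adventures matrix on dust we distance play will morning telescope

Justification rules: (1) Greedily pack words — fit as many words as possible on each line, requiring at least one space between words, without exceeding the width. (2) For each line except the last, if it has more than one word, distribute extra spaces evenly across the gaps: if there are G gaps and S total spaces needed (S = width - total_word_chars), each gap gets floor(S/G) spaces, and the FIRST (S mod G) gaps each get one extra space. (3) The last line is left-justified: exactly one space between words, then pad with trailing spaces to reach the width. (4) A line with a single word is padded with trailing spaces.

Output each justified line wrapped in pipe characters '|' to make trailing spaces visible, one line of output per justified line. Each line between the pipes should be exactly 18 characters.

Answer: |distance  dirty if|
|bee childhood deep|
|any     adventures|
|matrix  on dust we|
|distance play will|
|morning telescope |

Derivation:
Line 1: ['distance', 'dirty', 'if'] (min_width=17, slack=1)
Line 2: ['bee', 'childhood', 'deep'] (min_width=18, slack=0)
Line 3: ['any', 'adventures'] (min_width=14, slack=4)
Line 4: ['matrix', 'on', 'dust', 'we'] (min_width=17, slack=1)
Line 5: ['distance', 'play', 'will'] (min_width=18, slack=0)
Line 6: ['morning', 'telescope'] (min_width=17, slack=1)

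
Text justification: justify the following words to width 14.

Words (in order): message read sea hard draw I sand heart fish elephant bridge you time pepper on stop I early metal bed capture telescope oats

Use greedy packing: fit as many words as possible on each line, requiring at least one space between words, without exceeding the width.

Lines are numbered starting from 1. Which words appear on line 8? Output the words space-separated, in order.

Line 1: ['message', 'read'] (min_width=12, slack=2)
Line 2: ['sea', 'hard', 'draw'] (min_width=13, slack=1)
Line 3: ['I', 'sand', 'heart'] (min_width=12, slack=2)
Line 4: ['fish', 'elephant'] (min_width=13, slack=1)
Line 5: ['bridge', 'you'] (min_width=10, slack=4)
Line 6: ['time', 'pepper', 'on'] (min_width=14, slack=0)
Line 7: ['stop', 'I', 'early'] (min_width=12, slack=2)
Line 8: ['metal', 'bed'] (min_width=9, slack=5)
Line 9: ['capture'] (min_width=7, slack=7)
Line 10: ['telescope', 'oats'] (min_width=14, slack=0)

Answer: metal bed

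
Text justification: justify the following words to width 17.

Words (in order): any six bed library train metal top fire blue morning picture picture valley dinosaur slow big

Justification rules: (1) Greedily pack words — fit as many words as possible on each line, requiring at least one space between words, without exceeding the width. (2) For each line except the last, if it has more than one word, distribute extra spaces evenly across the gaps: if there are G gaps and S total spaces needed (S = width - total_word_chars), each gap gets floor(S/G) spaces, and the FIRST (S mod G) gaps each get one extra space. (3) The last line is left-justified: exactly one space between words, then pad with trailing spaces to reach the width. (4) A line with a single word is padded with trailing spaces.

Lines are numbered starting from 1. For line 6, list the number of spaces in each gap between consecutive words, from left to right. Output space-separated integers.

Line 1: ['any', 'six', 'bed'] (min_width=11, slack=6)
Line 2: ['library', 'train'] (min_width=13, slack=4)
Line 3: ['metal', 'top', 'fire'] (min_width=14, slack=3)
Line 4: ['blue', 'morning'] (min_width=12, slack=5)
Line 5: ['picture', 'picture'] (min_width=15, slack=2)
Line 6: ['valley', 'dinosaur'] (min_width=15, slack=2)
Line 7: ['slow', 'big'] (min_width=8, slack=9)

Answer: 3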